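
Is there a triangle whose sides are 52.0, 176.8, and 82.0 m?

The longest side is 176.8, but the other two sum to only 134.0.
134.0 < 176.8, so the triangle inequality fails.

No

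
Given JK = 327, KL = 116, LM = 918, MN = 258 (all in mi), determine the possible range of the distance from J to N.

The maximum is all hops collinear in one direction: 327 + 116 + 918 + 258 = 1619.
The longest hop is 918; the others sum to 701. Folding the others back against it leaves at least 918 − 701 = 217.

217 ≤ JN ≤ 1619 mi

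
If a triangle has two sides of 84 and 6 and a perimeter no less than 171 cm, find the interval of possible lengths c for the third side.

81 ≤ c < 90

Triangle inequality alone gives 78 < c < 90.
The perimeter condition gives c ≥ 171 − 84 − 6 = 81.
Intersecting the two: 81 ≤ c < 90.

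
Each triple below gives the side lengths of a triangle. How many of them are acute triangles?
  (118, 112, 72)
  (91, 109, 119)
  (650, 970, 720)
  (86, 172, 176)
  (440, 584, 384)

(118,112,72): 72²+112² = 17728 > 13924 = 118² → acute
(91,109,119): 91²+109² = 20162 > 14161 = 119² → acute
(650,970,720): 650²+720² = 940900 = 970² → right
(86,172,176): 86²+172² = 36980 > 30976 = 176² → acute
(440,584,384): 384²+440² = 341056 = 584² → right
3 of the 5 are acute.

3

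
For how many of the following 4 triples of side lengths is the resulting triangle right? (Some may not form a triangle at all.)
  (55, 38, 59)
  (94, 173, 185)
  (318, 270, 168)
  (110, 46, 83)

(55,38,59): 38²+55² = 4469 > 3481 = 59² → acute
(94,173,185): 94²+173² = 38765 > 34225 = 185² → acute
(318,270,168): 168²+270² = 101124 = 318² → right
(110,46,83): 46²+83² = 9005 < 12100 = 110² → obtuse
1 of the 4 is right.

1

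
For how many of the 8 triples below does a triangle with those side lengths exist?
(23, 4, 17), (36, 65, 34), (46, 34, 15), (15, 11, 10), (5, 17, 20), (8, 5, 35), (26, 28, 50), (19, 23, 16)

(4,17,23): 4+17 ≤ 23 → not valid
(34,36,65): 34+36 > 65 → valid
(15,34,46): 15+34 > 46 → valid
(10,11,15): 10+11 > 15 → valid
(5,17,20): 5+17 > 20 → valid
(5,8,35): 5+8 ≤ 35 → not valid
(26,28,50): 26+28 > 50 → valid
(16,19,23): 16+19 > 23 → valid
6 of the 8 triples form a triangle.

6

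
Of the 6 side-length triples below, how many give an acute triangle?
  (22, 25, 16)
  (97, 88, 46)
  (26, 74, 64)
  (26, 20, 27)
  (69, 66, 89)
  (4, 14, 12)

(22,25,16): 16²+22² = 740 > 625 = 25² → acute
(97,88,46): 46²+88² = 9860 > 9409 = 97² → acute
(26,74,64): 26²+64² = 4772 < 5476 = 74² → obtuse
(26,20,27): 20²+26² = 1076 > 729 = 27² → acute
(69,66,89): 66²+69² = 9117 > 7921 = 89² → acute
(4,14,12): 4²+12² = 160 < 196 = 14² → obtuse
4 of the 6 are acute.

4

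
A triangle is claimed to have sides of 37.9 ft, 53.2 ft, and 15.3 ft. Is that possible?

No

The two shorter sides sum to 53.2, exactly equal to the longest side 53.2.
That gives only a degenerate (flat) triangle — the inequality must be strict.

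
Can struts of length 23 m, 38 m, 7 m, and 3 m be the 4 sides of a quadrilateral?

No

For a quadrilateral, each side must be shorter than the sum of the others.
Here the longest side is 38, but the remaining 3 sides sum to only 33.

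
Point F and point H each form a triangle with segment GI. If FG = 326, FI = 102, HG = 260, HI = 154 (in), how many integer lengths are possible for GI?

189

From triangle FGI: 224 < GI < 428.
From triangle HGI: 106 < GI < 414.
Intersection: 224 < GI < 414, so integers 225 through 413: 189 values.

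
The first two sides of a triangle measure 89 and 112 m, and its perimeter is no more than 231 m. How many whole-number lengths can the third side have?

7

Triangle inequality: 23 < x < 201. Perimeter ≤ 231 gives x ≤ 231 − 89 − 112 = 30.
So 23 < x ≤ 30; integers 24 through 30: 7 values.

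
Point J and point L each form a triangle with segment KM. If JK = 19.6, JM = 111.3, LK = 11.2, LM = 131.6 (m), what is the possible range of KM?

From triangle JKM: |19.6 − 111.3| < KM < 19.6 + 111.3, i.e. 91.7 < KM < 130.9.
From triangle LKM: 120.4 < KM < 142.8.
Both must hold, so KM lies in the intersection.

120.4 < KM < 130.9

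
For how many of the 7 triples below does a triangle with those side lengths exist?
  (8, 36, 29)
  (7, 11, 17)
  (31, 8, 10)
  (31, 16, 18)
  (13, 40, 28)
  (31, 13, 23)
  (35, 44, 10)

(8,29,36): 8+29 > 36 → valid
(7,11,17): 7+11 > 17 → valid
(8,10,31): 8+10 ≤ 31 → not valid
(16,18,31): 16+18 > 31 → valid
(13,28,40): 13+28 > 40 → valid
(13,23,31): 13+23 > 31 → valid
(10,35,44): 10+35 > 44 → valid
6 of the 7 triples form a triangle.

6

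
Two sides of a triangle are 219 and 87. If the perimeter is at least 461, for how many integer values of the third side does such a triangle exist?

151

Triangle inequality: 132 < x < 306. Perimeter ≥ 461 gives x ≥ 461 − 219 − 87 = 155.
So 155 ≤ x < 306; integers 155 through 305: 151 values.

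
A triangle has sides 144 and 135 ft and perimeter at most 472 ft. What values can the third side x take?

9 < x ≤ 193

Triangle inequality alone gives 9 < x < 279.
The perimeter condition gives x ≤ 472 − 144 − 135 = 193.
Intersecting the two: 9 < x ≤ 193.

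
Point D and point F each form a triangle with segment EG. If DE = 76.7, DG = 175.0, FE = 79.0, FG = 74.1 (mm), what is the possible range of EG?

From triangle DEG: |76.7 − 175.0| < EG < 76.7 + 175.0, i.e. 98.3 < EG < 251.7.
From triangle FEG: 4.9 < EG < 153.1.
Both must hold, so EG lies in the intersection.

98.3 < EG < 153.1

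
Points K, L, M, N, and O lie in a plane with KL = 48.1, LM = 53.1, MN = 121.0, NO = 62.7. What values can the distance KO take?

0 ≤ KO ≤ 284.9

The maximum is all hops collinear in one direction: 48.1 + 53.1 + 121.0 + 62.7 = 284.9.
The longest hop is 121.0; the others sum to 163.9. Since 121.0 ≤ 163.9, the path can fold back on itself completely, so the minimum distance is 0.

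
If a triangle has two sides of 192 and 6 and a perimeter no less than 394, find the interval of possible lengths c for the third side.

Triangle inequality alone gives 186 < c < 198.
The perimeter condition gives c ≥ 394 − 192 − 6 = 196.
Intersecting the two: 196 ≤ c < 198.

196 ≤ c < 198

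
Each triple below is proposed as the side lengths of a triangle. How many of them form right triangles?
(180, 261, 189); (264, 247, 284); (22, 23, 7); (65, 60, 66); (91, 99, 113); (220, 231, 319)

(180,261,189): 180²+189² = 68121 = 261² → right
(264,247,284): 247²+264² = 130705 > 80656 = 284² → acute
(22,23,7): 7²+22² = 533 > 529 = 23² → acute
(65,60,66): 60²+65² = 7825 > 4356 = 66² → acute
(91,99,113): 91²+99² = 18082 > 12769 = 113² → acute
(220,231,319): 220²+231² = 101761 = 319² → right
2 of the 6 are right.

2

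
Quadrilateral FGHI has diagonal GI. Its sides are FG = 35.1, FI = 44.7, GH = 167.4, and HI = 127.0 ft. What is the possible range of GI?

From triangle FGI: |35.1 − 44.7| < GI < 35.1 + 44.7, i.e. 9.6 < GI < 79.8.
From triangle HGI: 40.4 < GI < 294.4.
Both must hold, so GI lies in the intersection.

40.4 < GI < 79.8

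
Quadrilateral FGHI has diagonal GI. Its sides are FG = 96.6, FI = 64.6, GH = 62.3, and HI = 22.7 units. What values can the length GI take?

From triangle FGI: |96.6 − 64.6| < GI < 96.6 + 64.6, i.e. 32.0 < GI < 161.2.
From triangle HGI: 39.6 < GI < 85.0.
Both must hold, so GI lies in the intersection.

39.6 < GI < 85.0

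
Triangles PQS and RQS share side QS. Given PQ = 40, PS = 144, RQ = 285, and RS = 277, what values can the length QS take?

From triangle PQS: |40 − 144| < QS < 40 + 144, i.e. 104 < QS < 184.
From triangle RQS: 8 < QS < 562.
Both must hold, so QS lies in the intersection.

104 < QS < 184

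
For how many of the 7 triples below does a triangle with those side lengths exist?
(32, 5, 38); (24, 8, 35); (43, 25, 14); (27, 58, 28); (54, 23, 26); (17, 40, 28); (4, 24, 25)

(5,32,38): 5+32 ≤ 38 → not valid
(8,24,35): 8+24 ≤ 35 → not valid
(14,25,43): 14+25 ≤ 43 → not valid
(27,28,58): 27+28 ≤ 58 → not valid
(23,26,54): 23+26 ≤ 54 → not valid
(17,28,40): 17+28 > 40 → valid
(4,24,25): 4+24 > 25 → valid
2 of the 7 triples form a triangle.

2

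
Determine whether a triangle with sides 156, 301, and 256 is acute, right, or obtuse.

Compare the square of the longest side to the sum of squares of the other two: 156² + 256² = 89872 < 90601 = 301².

obtuse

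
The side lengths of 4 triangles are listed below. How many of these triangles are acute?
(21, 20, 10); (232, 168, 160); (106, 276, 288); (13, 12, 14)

3

(21,20,10): 10²+20² = 500 > 441 = 21² → acute
(232,168,160): 160²+168² = 53824 = 232² → right
(106,276,288): 106²+276² = 87412 > 82944 = 288² → acute
(13,12,14): 12²+13² = 313 > 196 = 14² → acute
3 of the 4 are acute.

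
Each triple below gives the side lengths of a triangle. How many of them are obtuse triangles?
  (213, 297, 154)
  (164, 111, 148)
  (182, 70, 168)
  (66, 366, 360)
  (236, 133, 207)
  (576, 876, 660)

(213,297,154): 154²+213² = 69085 < 88209 = 297² → obtuse
(164,111,148): 111²+148² = 34225 > 26896 = 164² → acute
(182,70,168): 70²+168² = 33124 = 182² → right
(66,366,360): 66²+360² = 133956 = 366² → right
(236,133,207): 133²+207² = 60538 > 55696 = 236² → acute
(576,876,660): 576²+660² = 767376 = 876² → right
1 of the 6 is obtuse.

1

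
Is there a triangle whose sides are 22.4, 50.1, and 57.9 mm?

The longest side is 57.9, and the other two sum to 72.5.
Since 72.5 > 57.9, the triangle inequality holds.

Yes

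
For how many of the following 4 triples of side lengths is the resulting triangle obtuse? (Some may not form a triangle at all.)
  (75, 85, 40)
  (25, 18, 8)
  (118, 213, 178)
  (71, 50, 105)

(75,85,40): 40²+75² = 7225 = 85² → right
(25,18,8): 8²+18² = 388 < 625 = 25² → obtuse
(118,213,178): 118²+178² = 45608 > 45369 = 213² → acute
(71,50,105): 50²+71² = 7541 < 11025 = 105² → obtuse
2 of the 4 are obtuse.

2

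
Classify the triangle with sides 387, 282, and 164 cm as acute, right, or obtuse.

obtuse

Compare the square of the longest side to the sum of squares of the other two: 164² + 282² = 106420 < 149769 = 387².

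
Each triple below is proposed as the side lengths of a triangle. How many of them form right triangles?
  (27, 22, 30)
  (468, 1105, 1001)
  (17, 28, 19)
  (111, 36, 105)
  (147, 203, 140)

3

(27,22,30): 22²+27² = 1213 > 900 = 30² → acute
(468,1105,1001): 468²+1001² = 1221025 = 1105² → right
(17,28,19): 17²+19² = 650 < 784 = 28² → obtuse
(111,36,105): 36²+105² = 12321 = 111² → right
(147,203,140): 140²+147² = 41209 = 203² → right
3 of the 5 are right.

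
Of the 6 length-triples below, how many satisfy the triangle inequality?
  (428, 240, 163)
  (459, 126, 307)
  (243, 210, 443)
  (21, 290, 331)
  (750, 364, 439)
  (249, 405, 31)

2

(163,240,428): 163+240 ≤ 428 → not valid
(126,307,459): 126+307 ≤ 459 → not valid
(210,243,443): 210+243 > 443 → valid
(21,290,331): 21+290 ≤ 331 → not valid
(364,439,750): 364+439 > 750 → valid
(31,249,405): 31+249 ≤ 405 → not valid
2 of the 6 triples form a triangle.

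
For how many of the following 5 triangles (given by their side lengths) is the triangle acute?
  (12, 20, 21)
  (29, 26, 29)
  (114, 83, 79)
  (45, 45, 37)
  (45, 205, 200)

4

(12,20,21): 12²+20² = 544 > 441 = 21² → acute
(29,26,29): 26²+29² = 1517 > 841 = 29² → acute
(114,83,79): 79²+83² = 13130 > 12996 = 114² → acute
(45,45,37): 37²+45² = 3394 > 2025 = 45² → acute
(45,205,200): 45²+200² = 42025 = 205² → right
4 of the 5 are acute.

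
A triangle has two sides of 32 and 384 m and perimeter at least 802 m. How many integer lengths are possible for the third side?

Triangle inequality: 352 < x < 416. Perimeter ≥ 802 gives x ≥ 802 − 32 − 384 = 386.
So 386 ≤ x < 416; integers 386 through 415: 30 values.

30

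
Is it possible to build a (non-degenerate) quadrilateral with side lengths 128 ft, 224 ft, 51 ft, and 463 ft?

For a quadrilateral, each side must be shorter than the sum of the others.
Here the longest side is 463, but the remaining 3 sides sum to only 403.

No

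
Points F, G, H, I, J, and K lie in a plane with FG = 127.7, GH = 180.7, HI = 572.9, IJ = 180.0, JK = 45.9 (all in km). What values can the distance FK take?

The maximum is all hops collinear in one direction: 127.7 + 180.7 + 572.9 + 180.0 + 45.9 = 1107.2.
The longest hop is 572.9; the others sum to 534.3. Folding the others back against it leaves at least 572.9 − 534.3 = 38.6.

38.6 ≤ FK ≤ 1107.2 km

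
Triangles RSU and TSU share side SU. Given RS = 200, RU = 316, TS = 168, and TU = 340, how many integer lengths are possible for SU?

From triangle RSU: 116 < SU < 516.
From triangle TSU: 172 < SU < 508.
Intersection: 172 < SU < 508, so integers 173 through 507: 335 values.

335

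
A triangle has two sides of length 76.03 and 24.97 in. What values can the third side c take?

51.06 < c < 101.00 (in)

By the triangle inequality, c must be less than 76.03 + 24.97 = 101.00 and greater than |76.03 − 24.97| = 51.06.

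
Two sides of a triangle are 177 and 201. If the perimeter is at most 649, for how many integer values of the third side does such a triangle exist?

247

Triangle inequality: 24 < x < 378. Perimeter ≤ 649 gives x ≤ 649 − 177 − 201 = 271.
So 24 < x ≤ 271; integers 25 through 271: 247 values.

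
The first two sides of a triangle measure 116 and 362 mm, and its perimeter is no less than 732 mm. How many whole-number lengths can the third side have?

Triangle inequality: 246 < x < 478. Perimeter ≥ 732 gives x ≥ 732 − 116 − 362 = 254.
So 254 ≤ x < 478; integers 254 through 477: 224 values.

224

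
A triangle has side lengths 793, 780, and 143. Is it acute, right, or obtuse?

Compare the square of the longest side to the sum of squares of the other two: 143² + 780² = 628849 = 793².

right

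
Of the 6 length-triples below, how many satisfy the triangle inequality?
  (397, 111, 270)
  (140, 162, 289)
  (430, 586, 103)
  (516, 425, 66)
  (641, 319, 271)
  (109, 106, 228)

1

(111,270,397): 111+270 ≤ 397 → not valid
(140,162,289): 140+162 > 289 → valid
(103,430,586): 103+430 ≤ 586 → not valid
(66,425,516): 66+425 ≤ 516 → not valid
(271,319,641): 271+319 ≤ 641 → not valid
(106,109,228): 106+109 ≤ 228 → not valid
1 of the 6 triples forms a triangle.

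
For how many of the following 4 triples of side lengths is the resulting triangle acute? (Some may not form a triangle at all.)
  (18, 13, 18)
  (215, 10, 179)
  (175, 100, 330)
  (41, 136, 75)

(18,13,18): 13²+18² = 493 > 324 = 18² → acute
(215,10,179): 10+179 ≤ 215, not a triangle
(175,100,330): 100+175 ≤ 330, not a triangle
(41,136,75): 41+75 ≤ 136, not a triangle
1 of the 4 is acute.

1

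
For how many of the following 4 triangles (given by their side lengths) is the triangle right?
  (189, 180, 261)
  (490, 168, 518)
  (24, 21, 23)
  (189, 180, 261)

3

(189,180,261): 180²+189² = 68121 = 261² → right
(490,168,518): 168²+490² = 268324 = 518² → right
(24,21,23): 21²+23² = 970 > 576 = 24² → acute
(189,180,261): 180²+189² = 68121 = 261² → right
3 of the 4 are right.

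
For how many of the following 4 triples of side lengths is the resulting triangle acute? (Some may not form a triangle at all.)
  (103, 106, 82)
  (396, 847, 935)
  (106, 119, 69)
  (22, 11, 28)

(103,106,82): 82²+103² = 17333 > 11236 = 106² → acute
(396,847,935): 396²+847² = 874225 = 935² → right
(106,119,69): 69²+106² = 15997 > 14161 = 119² → acute
(22,11,28): 11²+22² = 605 < 784 = 28² → obtuse
2 of the 4 are acute.

2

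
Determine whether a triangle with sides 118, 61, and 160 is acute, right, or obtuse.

Compare the square of the longest side to the sum of squares of the other two: 61² + 118² = 17645 < 25600 = 160².

obtuse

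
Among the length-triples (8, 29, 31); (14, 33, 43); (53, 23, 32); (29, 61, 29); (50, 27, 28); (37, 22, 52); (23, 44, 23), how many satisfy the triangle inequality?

(8,29,31): 8+29 > 31 → valid
(14,33,43): 14+33 > 43 → valid
(23,32,53): 23+32 > 53 → valid
(29,29,61): 29+29 ≤ 61 → not valid
(27,28,50): 27+28 > 50 → valid
(22,37,52): 22+37 > 52 → valid
(23,23,44): 23+23 > 44 → valid
6 of the 7 triples form a triangle.

6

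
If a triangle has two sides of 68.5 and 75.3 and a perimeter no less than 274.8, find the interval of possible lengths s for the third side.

131.0 ≤ s < 143.8

Triangle inequality alone gives 6.8 < s < 143.8.
The perimeter condition gives s ≥ 274.8 − 68.5 − 75.3 = 131.0.
Intersecting the two: 131.0 ≤ s < 143.8.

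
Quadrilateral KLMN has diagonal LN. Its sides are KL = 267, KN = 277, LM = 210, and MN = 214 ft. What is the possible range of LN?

10 < LN < 424

From triangle KLN: |267 − 277| < LN < 267 + 277, i.e. 10 < LN < 544.
From triangle MLN: 4 < LN < 424.
Both must hold, so LN lies in the intersection.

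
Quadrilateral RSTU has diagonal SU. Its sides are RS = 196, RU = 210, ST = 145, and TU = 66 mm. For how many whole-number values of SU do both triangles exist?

131

From triangle RSU: 14 < SU < 406.
From triangle TSU: 79 < SU < 211.
Intersection: 79 < SU < 211, so integers 80 through 210: 131 values.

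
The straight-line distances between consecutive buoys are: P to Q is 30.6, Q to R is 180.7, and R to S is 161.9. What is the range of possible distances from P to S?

0 ≤ PS ≤ 373.2

The maximum is all hops collinear in one direction: 30.6 + 180.7 + 161.9 = 373.2.
The longest hop is 180.7; the others sum to 192.5. Since 180.7 ≤ 192.5, the path can fold back on itself completely, so the minimum distance is 0.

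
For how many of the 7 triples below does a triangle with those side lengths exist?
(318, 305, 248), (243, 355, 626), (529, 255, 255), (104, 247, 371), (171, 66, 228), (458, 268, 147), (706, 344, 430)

3

(248,305,318): 248+305 > 318 → valid
(243,355,626): 243+355 ≤ 626 → not valid
(255,255,529): 255+255 ≤ 529 → not valid
(104,247,371): 104+247 ≤ 371 → not valid
(66,171,228): 66+171 > 228 → valid
(147,268,458): 147+268 ≤ 458 → not valid
(344,430,706): 344+430 > 706 → valid
3 of the 7 triples form a triangle.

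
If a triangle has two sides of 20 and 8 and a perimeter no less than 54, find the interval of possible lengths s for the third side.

Triangle inequality alone gives 12 < s < 28.
The perimeter condition gives s ≥ 54 − 20 − 8 = 26.
Intersecting the two: 26 ≤ s < 28.

26 ≤ s < 28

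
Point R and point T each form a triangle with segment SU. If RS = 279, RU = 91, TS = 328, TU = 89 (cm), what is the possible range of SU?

From triangle RSU: |279 − 91| < SU < 279 + 91, i.e. 188 < SU < 370.
From triangle TSU: 239 < SU < 417.
Both must hold, so SU lies in the intersection.

239 < SU < 370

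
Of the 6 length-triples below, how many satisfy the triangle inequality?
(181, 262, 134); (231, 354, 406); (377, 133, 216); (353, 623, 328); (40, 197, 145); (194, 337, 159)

4

(134,181,262): 134+181 > 262 → valid
(231,354,406): 231+354 > 406 → valid
(133,216,377): 133+216 ≤ 377 → not valid
(328,353,623): 328+353 > 623 → valid
(40,145,197): 40+145 ≤ 197 → not valid
(159,194,337): 159+194 > 337 → valid
4 of the 6 triples form a triangle.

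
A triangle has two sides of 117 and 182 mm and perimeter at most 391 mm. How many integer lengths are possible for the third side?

Triangle inequality: 65 < x < 299. Perimeter ≤ 391 gives x ≤ 391 − 117 − 182 = 92.
So 65 < x ≤ 92; integers 66 through 92: 27 values.

27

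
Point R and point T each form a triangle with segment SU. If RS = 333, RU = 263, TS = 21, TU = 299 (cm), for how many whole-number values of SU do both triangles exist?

41

From triangle RSU: 70 < SU < 596.
From triangle TSU: 278 < SU < 320.
Intersection: 278 < SU < 320, so integers 279 through 319: 41 values.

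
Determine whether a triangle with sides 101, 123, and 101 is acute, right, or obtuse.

Compare the square of the longest side to the sum of squares of the other two: 101² + 101² = 20402 > 15129 = 123².

acute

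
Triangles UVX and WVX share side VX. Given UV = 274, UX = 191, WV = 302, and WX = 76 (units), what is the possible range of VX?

226 < VX < 378

From triangle UVX: |274 − 191| < VX < 274 + 191, i.e. 83 < VX < 465.
From triangle WVX: 226 < VX < 378.
Both must hold, so VX lies in the intersection.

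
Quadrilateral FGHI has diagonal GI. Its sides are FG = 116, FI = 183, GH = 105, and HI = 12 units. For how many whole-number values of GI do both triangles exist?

23

From triangle FGI: 67 < GI < 299.
From triangle HGI: 93 < GI < 117.
Intersection: 93 < GI < 117, so integers 94 through 116: 23 values.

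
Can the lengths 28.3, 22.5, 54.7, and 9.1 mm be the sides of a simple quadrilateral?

A quadrilateral exists iff every side is shorter than the sum of the others — equivalently, the longest side is less than the sum of the rest.
Longest side 54.7 < 59.9 (sum of the remaining 3), so yes.

Yes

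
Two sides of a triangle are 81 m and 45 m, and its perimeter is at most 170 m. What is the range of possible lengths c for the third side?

36 < c ≤ 44 m

Triangle inequality alone gives 36 < c < 126.
The perimeter condition gives c ≤ 170 − 81 − 45 = 44.
Intersecting the two: 36 < c ≤ 44.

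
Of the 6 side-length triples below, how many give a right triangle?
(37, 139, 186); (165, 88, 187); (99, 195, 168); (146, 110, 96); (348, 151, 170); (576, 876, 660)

(37,139,186): 37+139 ≤ 186, not a triangle
(165,88,187): 88²+165² = 34969 = 187² → right
(99,195,168): 99²+168² = 38025 = 195² → right
(146,110,96): 96²+110² = 21316 = 146² → right
(348,151,170): 151+170 ≤ 348, not a triangle
(576,876,660): 576²+660² = 767376 = 876² → right
4 of the 6 are right.

4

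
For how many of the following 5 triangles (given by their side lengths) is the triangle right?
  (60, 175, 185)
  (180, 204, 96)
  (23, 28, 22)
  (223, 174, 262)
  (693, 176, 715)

3

(60,175,185): 60²+175² = 34225 = 185² → right
(180,204,96): 96²+180² = 41616 = 204² → right
(23,28,22): 22²+23² = 1013 > 784 = 28² → acute
(223,174,262): 174²+223² = 80005 > 68644 = 262² → acute
(693,176,715): 176²+693² = 511225 = 715² → right
3 of the 5 are right.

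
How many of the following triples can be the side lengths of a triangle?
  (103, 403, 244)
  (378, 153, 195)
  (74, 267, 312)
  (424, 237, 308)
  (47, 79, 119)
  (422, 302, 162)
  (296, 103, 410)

4

(103,244,403): 103+244 ≤ 403 → not valid
(153,195,378): 153+195 ≤ 378 → not valid
(74,267,312): 74+267 > 312 → valid
(237,308,424): 237+308 > 424 → valid
(47,79,119): 47+79 > 119 → valid
(162,302,422): 162+302 > 422 → valid
(103,296,410): 103+296 ≤ 410 → not valid
4 of the 7 triples form a triangle.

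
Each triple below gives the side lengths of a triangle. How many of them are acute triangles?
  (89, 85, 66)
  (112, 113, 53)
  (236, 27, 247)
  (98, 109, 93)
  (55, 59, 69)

(89,85,66): 66²+85² = 11581 > 7921 = 89² → acute
(112,113,53): 53²+112² = 15353 > 12769 = 113² → acute
(236,27,247): 27²+236² = 56425 < 61009 = 247² → obtuse
(98,109,93): 93²+98² = 18253 > 11881 = 109² → acute
(55,59,69): 55²+59² = 6506 > 4761 = 69² → acute
4 of the 5 are acute.

4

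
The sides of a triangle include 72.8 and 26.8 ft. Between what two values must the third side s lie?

By the triangle inequality, s must be less than 72.8 + 26.8 = 99.6 and greater than |72.8 − 26.8| = 46.0.

46.0 < s < 99.6 (ft)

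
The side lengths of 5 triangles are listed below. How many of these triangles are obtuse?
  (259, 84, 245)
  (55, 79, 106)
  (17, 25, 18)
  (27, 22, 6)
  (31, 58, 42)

(259,84,245): 84²+245² = 67081 = 259² → right
(55,79,106): 55²+79² = 9266 < 11236 = 106² → obtuse
(17,25,18): 17²+18² = 613 < 625 = 25² → obtuse
(27,22,6): 6²+22² = 520 < 729 = 27² → obtuse
(31,58,42): 31²+42² = 2725 < 3364 = 58² → obtuse
4 of the 5 are obtuse.

4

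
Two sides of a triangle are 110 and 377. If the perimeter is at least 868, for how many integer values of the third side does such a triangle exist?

106

Triangle inequality: 267 < x < 487. Perimeter ≥ 868 gives x ≥ 868 − 110 − 377 = 381.
So 381 ≤ x < 487; integers 381 through 486: 106 values.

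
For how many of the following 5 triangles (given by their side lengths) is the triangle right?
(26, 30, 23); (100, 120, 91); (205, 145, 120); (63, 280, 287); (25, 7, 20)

(26,30,23): 23²+26² = 1205 > 900 = 30² → acute
(100,120,91): 91²+100² = 18281 > 14400 = 120² → acute
(205,145,120): 120²+145² = 35425 < 42025 = 205² → obtuse
(63,280,287): 63²+280² = 82369 = 287² → right
(25,7,20): 7²+20² = 449 < 625 = 25² → obtuse
1 of the 5 is right.

1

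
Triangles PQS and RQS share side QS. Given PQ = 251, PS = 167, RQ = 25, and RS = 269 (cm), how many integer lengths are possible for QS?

49

From triangle PQS: 84 < QS < 418.
From triangle RQS: 244 < QS < 294.
Intersection: 244 < QS < 294, so integers 245 through 293: 49 values.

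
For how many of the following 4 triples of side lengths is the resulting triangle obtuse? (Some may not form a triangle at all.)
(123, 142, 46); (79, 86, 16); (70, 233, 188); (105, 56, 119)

(123,142,46): 46²+123² = 17245 < 20164 = 142² → obtuse
(79,86,16): 16²+79² = 6497 < 7396 = 86² → obtuse
(70,233,188): 70²+188² = 40244 < 54289 = 233² → obtuse
(105,56,119): 56²+105² = 14161 = 119² → right
3 of the 4 are obtuse.

3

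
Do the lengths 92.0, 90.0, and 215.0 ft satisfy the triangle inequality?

The longest side is 215.0, but the other two sum to only 182.0.
182.0 < 215.0, so the triangle inequality fails.

No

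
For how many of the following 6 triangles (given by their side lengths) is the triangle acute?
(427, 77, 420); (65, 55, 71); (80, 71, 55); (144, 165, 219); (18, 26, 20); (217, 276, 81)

3

(427,77,420): 77²+420² = 182329 = 427² → right
(65,55,71): 55²+65² = 7250 > 5041 = 71² → acute
(80,71,55): 55²+71² = 8066 > 6400 = 80² → acute
(144,165,219): 144²+165² = 47961 = 219² → right
(18,26,20): 18²+20² = 724 > 676 = 26² → acute
(217,276,81): 81²+217² = 53650 < 76176 = 276² → obtuse
3 of the 6 are acute.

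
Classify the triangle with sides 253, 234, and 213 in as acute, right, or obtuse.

acute

Compare the square of the longest side to the sum of squares of the other two: 213² + 234² = 100125 > 64009 = 253².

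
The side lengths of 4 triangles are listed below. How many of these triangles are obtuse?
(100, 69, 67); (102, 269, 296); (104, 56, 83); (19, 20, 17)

(100,69,67): 67²+69² = 9250 < 10000 = 100² → obtuse
(102,269,296): 102²+269² = 82765 < 87616 = 296² → obtuse
(104,56,83): 56²+83² = 10025 < 10816 = 104² → obtuse
(19,20,17): 17²+19² = 650 > 400 = 20² → acute
3 of the 4 are obtuse.

3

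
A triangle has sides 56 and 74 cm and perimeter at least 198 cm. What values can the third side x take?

Triangle inequality alone gives 18 < x < 130.
The perimeter condition gives x ≥ 198 − 56 − 74 = 68.
Intersecting the two: 68 ≤ x < 130.

68 ≤ x < 130 cm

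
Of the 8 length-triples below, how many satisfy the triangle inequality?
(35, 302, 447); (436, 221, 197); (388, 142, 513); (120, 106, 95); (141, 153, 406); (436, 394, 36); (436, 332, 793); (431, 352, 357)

(35,302,447): 35+302 ≤ 447 → not valid
(197,221,436): 197+221 ≤ 436 → not valid
(142,388,513): 142+388 > 513 → valid
(95,106,120): 95+106 > 120 → valid
(141,153,406): 141+153 ≤ 406 → not valid
(36,394,436): 36+394 ≤ 436 → not valid
(332,436,793): 332+436 ≤ 793 → not valid
(352,357,431): 352+357 > 431 → valid
3 of the 8 triples form a triangle.

3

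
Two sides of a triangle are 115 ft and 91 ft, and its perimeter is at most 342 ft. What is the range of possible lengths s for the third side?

24 < s ≤ 136

Triangle inequality alone gives 24 < s < 206.
The perimeter condition gives s ≤ 342 − 115 − 91 = 136.
Intersecting the two: 24 < s ≤ 136.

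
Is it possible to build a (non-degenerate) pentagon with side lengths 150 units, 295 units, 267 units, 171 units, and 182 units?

Yes

A pentagon exists iff every side is shorter than the sum of the others — equivalently, the longest side is less than the sum of the rest.
Longest side 295 < 770 (sum of the remaining 4), so yes.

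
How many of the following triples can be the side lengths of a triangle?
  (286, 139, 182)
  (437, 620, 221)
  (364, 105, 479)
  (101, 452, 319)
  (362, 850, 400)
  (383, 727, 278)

(139,182,286): 139+182 > 286 → valid
(221,437,620): 221+437 > 620 → valid
(105,364,479): 105+364 ≤ 479 → not valid
(101,319,452): 101+319 ≤ 452 → not valid
(362,400,850): 362+400 ≤ 850 → not valid
(278,383,727): 278+383 ≤ 727 → not valid
2 of the 6 triples form a triangle.

2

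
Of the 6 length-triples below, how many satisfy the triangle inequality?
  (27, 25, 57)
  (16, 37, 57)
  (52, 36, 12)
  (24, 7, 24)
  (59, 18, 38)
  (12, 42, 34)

2

(25,27,57): 25+27 ≤ 57 → not valid
(16,37,57): 16+37 ≤ 57 → not valid
(12,36,52): 12+36 ≤ 52 → not valid
(7,24,24): 7+24 > 24 → valid
(18,38,59): 18+38 ≤ 59 → not valid
(12,34,42): 12+34 > 42 → valid
2 of the 6 triples form a triangle.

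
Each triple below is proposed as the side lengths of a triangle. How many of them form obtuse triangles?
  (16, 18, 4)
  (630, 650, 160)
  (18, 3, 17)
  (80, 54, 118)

(16,18,4): 4²+16² = 272 < 324 = 18² → obtuse
(630,650,160): 160²+630² = 422500 = 650² → right
(18,3,17): 3²+17² = 298 < 324 = 18² → obtuse
(80,54,118): 54²+80² = 9316 < 13924 = 118² → obtuse
3 of the 4 are obtuse.

3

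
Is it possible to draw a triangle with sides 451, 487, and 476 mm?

Yes

The longest side is 487, and the other two sum to 927.
Since 927 > 487, the triangle inequality holds.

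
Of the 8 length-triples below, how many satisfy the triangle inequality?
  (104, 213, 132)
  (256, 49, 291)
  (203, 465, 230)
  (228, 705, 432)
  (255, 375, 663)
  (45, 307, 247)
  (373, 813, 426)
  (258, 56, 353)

2

(104,132,213): 104+132 > 213 → valid
(49,256,291): 49+256 > 291 → valid
(203,230,465): 203+230 ≤ 465 → not valid
(228,432,705): 228+432 ≤ 705 → not valid
(255,375,663): 255+375 ≤ 663 → not valid
(45,247,307): 45+247 ≤ 307 → not valid
(373,426,813): 373+426 ≤ 813 → not valid
(56,258,353): 56+258 ≤ 353 → not valid
2 of the 8 triples form a triangle.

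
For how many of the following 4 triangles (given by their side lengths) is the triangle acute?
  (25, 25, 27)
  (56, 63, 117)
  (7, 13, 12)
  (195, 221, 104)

2

(25,25,27): 25²+25² = 1250 > 729 = 27² → acute
(56,63,117): 56²+63² = 7105 < 13689 = 117² → obtuse
(7,13,12): 7²+12² = 193 > 169 = 13² → acute
(195,221,104): 104²+195² = 48841 = 221² → right
2 of the 4 are acute.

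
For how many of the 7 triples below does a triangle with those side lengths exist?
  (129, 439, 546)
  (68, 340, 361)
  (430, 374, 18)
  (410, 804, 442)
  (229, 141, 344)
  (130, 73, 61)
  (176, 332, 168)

6

(129,439,546): 129+439 > 546 → valid
(68,340,361): 68+340 > 361 → valid
(18,374,430): 18+374 ≤ 430 → not valid
(410,442,804): 410+442 > 804 → valid
(141,229,344): 141+229 > 344 → valid
(61,73,130): 61+73 > 130 → valid
(168,176,332): 168+176 > 332 → valid
6 of the 7 triples form a triangle.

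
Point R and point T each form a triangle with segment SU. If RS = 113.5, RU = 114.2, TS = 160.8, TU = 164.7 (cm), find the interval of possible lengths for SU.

From triangle RSU: |113.5 − 114.2| < SU < 113.5 + 114.2, i.e. 0.7 < SU < 227.7.
From triangle TSU: 3.9 < SU < 325.5.
Both must hold, so SU lies in the intersection.

3.9 < SU < 227.7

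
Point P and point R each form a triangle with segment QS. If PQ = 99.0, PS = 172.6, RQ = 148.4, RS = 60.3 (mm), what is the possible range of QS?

From triangle PQS: |99.0 − 172.6| < QS < 99.0 + 172.6, i.e. 73.6 < QS < 271.6.
From triangle RQS: 88.1 < QS < 208.7.
Both must hold, so QS lies in the intersection.

88.1 < QS < 208.7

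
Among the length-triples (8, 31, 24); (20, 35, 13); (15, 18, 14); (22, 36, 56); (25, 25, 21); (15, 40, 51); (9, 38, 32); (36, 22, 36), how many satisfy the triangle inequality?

(8,24,31): 8+24 > 31 → valid
(13,20,35): 13+20 ≤ 35 → not valid
(14,15,18): 14+15 > 18 → valid
(22,36,56): 22+36 > 56 → valid
(21,25,25): 21+25 > 25 → valid
(15,40,51): 15+40 > 51 → valid
(9,32,38): 9+32 > 38 → valid
(22,36,36): 22+36 > 36 → valid
7 of the 8 triples form a triangle.

7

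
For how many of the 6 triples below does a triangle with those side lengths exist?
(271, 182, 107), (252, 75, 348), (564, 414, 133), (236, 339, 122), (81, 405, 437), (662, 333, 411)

4

(107,182,271): 107+182 > 271 → valid
(75,252,348): 75+252 ≤ 348 → not valid
(133,414,564): 133+414 ≤ 564 → not valid
(122,236,339): 122+236 > 339 → valid
(81,405,437): 81+405 > 437 → valid
(333,411,662): 333+411 > 662 → valid
4 of the 6 triples form a triangle.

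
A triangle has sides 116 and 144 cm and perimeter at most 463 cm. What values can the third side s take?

28 < s ≤ 203 cm

Triangle inequality alone gives 28 < s < 260.
The perimeter condition gives s ≤ 463 − 116 − 144 = 203.
Intersecting the two: 28 < s ≤ 203.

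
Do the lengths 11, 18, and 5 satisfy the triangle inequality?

The longest side is 18, but the other two sum to only 16.
16 < 18, so the triangle inequality fails.

No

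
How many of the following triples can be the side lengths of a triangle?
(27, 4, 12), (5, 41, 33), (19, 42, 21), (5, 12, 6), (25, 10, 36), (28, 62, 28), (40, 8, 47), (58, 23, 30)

(4,12,27): 4+12 ≤ 27 → not valid
(5,33,41): 5+33 ≤ 41 → not valid
(19,21,42): 19+21 ≤ 42 → not valid
(5,6,12): 5+6 ≤ 12 → not valid
(10,25,36): 10+25 ≤ 36 → not valid
(28,28,62): 28+28 ≤ 62 → not valid
(8,40,47): 8+40 > 47 → valid
(23,30,58): 23+30 ≤ 58 → not valid
1 of the 8 triples forms a triangle.

1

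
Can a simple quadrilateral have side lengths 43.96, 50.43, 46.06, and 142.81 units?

No

For a quadrilateral, each side must be shorter than the sum of the others.
Here the longest side is 142.81, but the remaining 3 sides sum to only 140.45.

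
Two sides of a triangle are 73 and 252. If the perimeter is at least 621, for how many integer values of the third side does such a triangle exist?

Triangle inequality: 179 < x < 325. Perimeter ≥ 621 gives x ≥ 621 − 73 − 252 = 296.
So 296 ≤ x < 325; integers 296 through 324: 29 values.

29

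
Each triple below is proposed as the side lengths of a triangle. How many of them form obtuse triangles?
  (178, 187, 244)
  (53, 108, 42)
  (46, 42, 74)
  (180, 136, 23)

1

(178,187,244): 178²+187² = 66653 > 59536 = 244² → acute
(53,108,42): 42+53 ≤ 108, not a triangle
(46,42,74): 42²+46² = 3880 < 5476 = 74² → obtuse
(180,136,23): 23+136 ≤ 180, not a triangle
1 of the 4 is obtuse.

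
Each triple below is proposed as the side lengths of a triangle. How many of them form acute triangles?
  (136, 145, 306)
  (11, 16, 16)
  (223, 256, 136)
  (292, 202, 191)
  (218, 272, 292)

3

(136,145,306): 136+145 ≤ 306, not a triangle
(11,16,16): 11²+16² = 377 > 256 = 16² → acute
(223,256,136): 136²+223² = 68225 > 65536 = 256² → acute
(292,202,191): 191²+202² = 77285 < 85264 = 292² → obtuse
(218,272,292): 218²+272² = 121508 > 85264 = 292² → acute
3 of the 5 are acute.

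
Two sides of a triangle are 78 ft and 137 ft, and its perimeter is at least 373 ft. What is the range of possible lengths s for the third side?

158 ≤ s < 215

Triangle inequality alone gives 59 < s < 215.
The perimeter condition gives s ≥ 373 − 78 − 137 = 158.
Intersecting the two: 158 ≤ s < 215.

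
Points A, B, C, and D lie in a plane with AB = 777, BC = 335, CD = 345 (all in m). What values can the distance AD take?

97 ≤ AD ≤ 1457 m

The maximum is all hops collinear in one direction: 777 + 335 + 345 = 1457.
The longest hop is 777; the others sum to 680. Folding the others back against it leaves at least 777 − 680 = 97.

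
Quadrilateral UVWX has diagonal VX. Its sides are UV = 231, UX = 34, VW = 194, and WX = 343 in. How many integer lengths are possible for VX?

67

From triangle UVX: 197 < VX < 265.
From triangle WVX: 149 < VX < 537.
Intersection: 197 < VX < 265, so integers 198 through 264: 67 values.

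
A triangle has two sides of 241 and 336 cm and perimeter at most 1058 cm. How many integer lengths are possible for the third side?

Triangle inequality: 95 < x < 577. Perimeter ≤ 1058 gives x ≤ 1058 − 241 − 336 = 481.
So 95 < x ≤ 481; integers 96 through 481: 386 values.

386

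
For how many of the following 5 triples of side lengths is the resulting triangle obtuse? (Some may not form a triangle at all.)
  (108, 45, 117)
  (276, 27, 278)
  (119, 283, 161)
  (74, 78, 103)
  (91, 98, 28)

(108,45,117): 45²+108² = 13689 = 117² → right
(276,27,278): 27²+276² = 76905 < 77284 = 278² → obtuse
(119,283,161): 119+161 ≤ 283, not a triangle
(74,78,103): 74²+78² = 11560 > 10609 = 103² → acute
(91,98,28): 28²+91² = 9065 < 9604 = 98² → obtuse
2 of the 5 are obtuse.

2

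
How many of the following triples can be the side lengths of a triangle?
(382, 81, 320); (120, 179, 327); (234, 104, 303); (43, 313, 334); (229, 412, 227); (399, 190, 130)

4

(81,320,382): 81+320 > 382 → valid
(120,179,327): 120+179 ≤ 327 → not valid
(104,234,303): 104+234 > 303 → valid
(43,313,334): 43+313 > 334 → valid
(227,229,412): 227+229 > 412 → valid
(130,190,399): 130+190 ≤ 399 → not valid
4 of the 6 triples form a triangle.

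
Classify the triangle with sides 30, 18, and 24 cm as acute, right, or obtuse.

Compare the square of the longest side to the sum of squares of the other two: 18² + 24² = 900 = 30².

right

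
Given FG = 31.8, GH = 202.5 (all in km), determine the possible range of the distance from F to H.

By the triangle inequality, |31.8 − 202.5| ≤ FH ≤ 31.8 + 202.5.

170.7 ≤ FH ≤ 234.3 km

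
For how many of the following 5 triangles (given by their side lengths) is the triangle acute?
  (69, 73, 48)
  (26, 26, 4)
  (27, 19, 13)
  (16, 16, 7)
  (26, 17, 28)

4

(69,73,48): 48²+69² = 7065 > 5329 = 73² → acute
(26,26,4): 4²+26² = 692 > 676 = 26² → acute
(27,19,13): 13²+19² = 530 < 729 = 27² → obtuse
(16,16,7): 7²+16² = 305 > 256 = 16² → acute
(26,17,28): 17²+26² = 965 > 784 = 28² → acute
4 of the 5 are acute.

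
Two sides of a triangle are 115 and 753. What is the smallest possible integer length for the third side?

639

The third side must be strictly greater than |115 − 753| = 638.
The smallest integer above 638 is 639.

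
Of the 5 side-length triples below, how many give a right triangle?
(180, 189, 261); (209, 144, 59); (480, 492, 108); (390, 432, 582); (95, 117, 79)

(180,189,261): 180²+189² = 68121 = 261² → right
(209,144,59): 59+144 ≤ 209, not a triangle
(480,492,108): 108²+480² = 242064 = 492² → right
(390,432,582): 390²+432² = 338724 = 582² → right
(95,117,79): 79²+95² = 15266 > 13689 = 117² → acute
3 of the 5 are right.

3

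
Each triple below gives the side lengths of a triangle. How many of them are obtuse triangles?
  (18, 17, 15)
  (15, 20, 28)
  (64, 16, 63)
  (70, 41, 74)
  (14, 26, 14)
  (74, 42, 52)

(18,17,15): 15²+17² = 514 > 324 = 18² → acute
(15,20,28): 15²+20² = 625 < 784 = 28² → obtuse
(64,16,63): 16²+63² = 4225 > 4096 = 64² → acute
(70,41,74): 41²+70² = 6581 > 5476 = 74² → acute
(14,26,14): 14²+14² = 392 < 676 = 26² → obtuse
(74,42,52): 42²+52² = 4468 < 5476 = 74² → obtuse
3 of the 6 are obtuse.

3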